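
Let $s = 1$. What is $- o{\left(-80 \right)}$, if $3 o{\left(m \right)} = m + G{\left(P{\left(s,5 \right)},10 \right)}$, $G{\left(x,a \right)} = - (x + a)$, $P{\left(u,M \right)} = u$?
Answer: $\frac{91}{3} \approx 30.333$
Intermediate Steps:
$G{\left(x,a \right)} = - a - x$ ($G{\left(x,a \right)} = - (a + x) = - a - x$)
$o{\left(m \right)} = - \frac{11}{3} + \frac{m}{3}$ ($o{\left(m \right)} = \frac{m - 11}{3} = \frac{-11 + m}{3} = - \frac{11}{3} + \frac{m}{3}$)
$- o{\left(-80 \right)} = - (- \frac{11}{3} + \frac{1}{3} \left(-80\right)) = - (- \frac{11}{3} - \frac{80}{3}) = \left(-1\right) \left(- \frac{91}{3}\right) = \frac{91}{3}$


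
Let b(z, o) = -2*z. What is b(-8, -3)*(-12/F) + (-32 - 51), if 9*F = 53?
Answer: -6127/53 ≈ -115.60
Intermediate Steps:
F = 53/9 (F = (⅑)*53 = 53/9 ≈ 5.8889)
b(-8, -3)*(-12/F) + (-32 - 51) = (-2*(-8))*(-12/53/9) + (-32 - 51) = 16*(-12*9/53) - 83 = 16*(-108/53) - 83 = -1728/53 - 83 = -6127/53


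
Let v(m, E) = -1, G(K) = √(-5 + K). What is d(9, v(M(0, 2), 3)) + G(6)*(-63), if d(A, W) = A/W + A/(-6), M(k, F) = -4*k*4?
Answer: -147/2 ≈ -73.500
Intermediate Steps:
M(k, F) = -16*k
d(A, W) = -A/6 + A/W (d(A, W) = A/W + A*(-⅙) = A/W - A/6 = -A/6 + A/W)
d(9, v(M(0, 2), 3)) + G(6)*(-63) = (-⅙*9 + 9/(-1)) + √(-5 + 6)*(-63) = (-3/2 + 9*(-1)) + √1*(-63) = (-3/2 - 9) + 1*(-63) = -21/2 - 63 = -147/2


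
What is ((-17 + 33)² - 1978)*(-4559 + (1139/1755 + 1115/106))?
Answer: 242811531557/31005 ≈ 7.8314e+6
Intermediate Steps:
((-17 + 33)² - 1978)*(-4559 + (1139/1755 + 1115/106)) = (16² - 1978)*(-4559 + (1139*(1/1755) + 1115*(1/106))) = (256 - 1978)*(-4559 + (1139/1755 + 1115/106)) = -1722*(-4559 + 2077559/186030) = -1722*(-846033211/186030) = 242811531557/31005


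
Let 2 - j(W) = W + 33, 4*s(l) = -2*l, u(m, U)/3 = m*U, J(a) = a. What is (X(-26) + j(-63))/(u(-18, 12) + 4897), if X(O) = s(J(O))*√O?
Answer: 32/4249 + 13*I*√26/4249 ≈ 0.0075312 + 0.015601*I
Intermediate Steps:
u(m, U) = 3*U*m (u(m, U) = 3*(m*U) = 3*(U*m) = 3*U*m)
s(l) = -l/2 (s(l) = (-2*l)/4 = -l/2)
j(W) = -31 - W (j(W) = 2 - (W + 33) = 2 - (33 + W) = 2 + (-33 - W) = -31 - W)
X(O) = -O^(3/2)/2 (X(O) = (-O/2)*√O = -O^(3/2)/2)
(X(-26) + j(-63))/(u(-18, 12) + 4897) = (-(-13)*I*√26 + (-31 - 1*(-63)))/(3*12*(-18) + 4897) = (-(-13)*I*√26 + (-31 + 63))/(-648 + 4897) = (13*I*√26 + 32)/4249 = (32 + 13*I*√26)*(1/4249) = 32/4249 + 13*I*√26/4249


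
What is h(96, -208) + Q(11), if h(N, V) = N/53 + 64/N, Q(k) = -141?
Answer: -22025/159 ≈ -138.52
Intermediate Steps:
h(N, V) = 64/N + N/53 (h(N, V) = N*(1/53) + 64/N = N/53 + 64/N = 64/N + N/53)
h(96, -208) + Q(11) = (64/96 + (1/53)*96) - 141 = (64*(1/96) + 96/53) - 141 = (2/3 + 96/53) - 141 = 394/159 - 141 = -22025/159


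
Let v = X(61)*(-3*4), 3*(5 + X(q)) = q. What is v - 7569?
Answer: -7753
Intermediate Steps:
X(q) = -5 + q/3
v = -184 (v = (-5 + (⅓)*61)*(-3*4) = (-5 + 61/3)*(-12) = (46/3)*(-12) = -184)
v - 7569 = -184 - 7569 = -7753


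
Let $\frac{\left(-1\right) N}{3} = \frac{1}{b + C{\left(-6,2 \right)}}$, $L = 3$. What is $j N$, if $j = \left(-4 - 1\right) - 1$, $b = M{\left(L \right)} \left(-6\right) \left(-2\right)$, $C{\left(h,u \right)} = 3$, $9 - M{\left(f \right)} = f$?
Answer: $\frac{6}{25} \approx 0.24$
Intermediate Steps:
$M{\left(f \right)} = 9 - f$
$b = 72$ ($b = \left(9 - 3\right) \left(-6\right) \left(-2\right) = 6 \left(-6\right) \left(-2\right) = \left(-36\right) \left(-2\right) = 72$)
$j = -6$ ($j = -5 - 1 = -6$)
$N = - \frac{1}{25}$ ($N = - \frac{3}{72 + 3} = - \frac{3}{75} = \left(-3\right) \frac{1}{75} = - \frac{1}{25} \approx -0.04$)
$j N = \left(-6\right) \left(- \frac{1}{25}\right) = \frac{6}{25}$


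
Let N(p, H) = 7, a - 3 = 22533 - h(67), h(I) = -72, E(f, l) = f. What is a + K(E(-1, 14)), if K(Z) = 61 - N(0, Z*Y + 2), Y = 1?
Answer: 22662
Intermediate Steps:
a = 22608 (a = 3 + (22533 - 1*(-72)) = 3 + (22533 + 72) = 3 + 22605 = 22608)
K(Z) = 54 (K(Z) = 61 - 1*7 = 61 - 7 = 54)
a + K(E(-1, 14)) = 22608 + 54 = 22662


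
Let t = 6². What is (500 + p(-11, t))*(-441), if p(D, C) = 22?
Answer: -230202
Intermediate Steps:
t = 36
(500 + p(-11, t))*(-441) = (500 + 22)*(-441) = 522*(-441) = -230202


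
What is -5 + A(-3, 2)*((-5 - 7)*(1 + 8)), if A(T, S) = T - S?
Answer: 535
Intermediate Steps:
-5 + A(-3, 2)*((-5 - 7)*(1 + 8)) = -5 + (-3 - 1*2)*((-5 - 7)*(1 + 8)) = -5 + (-3 - 2)*(-12*9) = -5 - 5*(-108) = -5 + 540 = 535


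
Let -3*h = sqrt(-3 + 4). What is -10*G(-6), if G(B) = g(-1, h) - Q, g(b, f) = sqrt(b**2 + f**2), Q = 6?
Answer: 60 - 10*sqrt(10)/3 ≈ 49.459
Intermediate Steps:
h = -1/3 (h = -sqrt(-3 + 4)/3 = -sqrt(1)/3 = -1/3*1 = -1/3 ≈ -0.33333)
G(B) = -6 + sqrt(10)/3 (G(B) = sqrt((-1)**2 + (-1/3)**2) - 1*6 = sqrt(1 + 1/9) - 6 = sqrt(10/9) - 6 = sqrt(10)/3 - 6 = -6 + sqrt(10)/3)
-10*G(-6) = -10*(-6 + sqrt(10)/3) = 60 - 10*sqrt(10)/3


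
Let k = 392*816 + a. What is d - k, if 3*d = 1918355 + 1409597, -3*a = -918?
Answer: 2367418/3 ≈ 7.8914e+5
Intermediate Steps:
a = 306 (a = -⅓*(-918) = 306)
d = 3327952/3 (d = (1918355 + 1409597)/3 = (⅓)*3327952 = 3327952/3 ≈ 1.1093e+6)
k = 320178 (k = 392*816 + 306 = 319872 + 306 = 320178)
d - k = 3327952/3 - 1*320178 = 3327952/3 - 320178 = 2367418/3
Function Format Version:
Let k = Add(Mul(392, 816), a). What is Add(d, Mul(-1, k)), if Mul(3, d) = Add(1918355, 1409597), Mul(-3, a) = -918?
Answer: Rational(2367418, 3) ≈ 7.8914e+5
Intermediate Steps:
a = 306 (a = Mul(Rational(-1, 3), -918) = 306)
d = Rational(3327952, 3) (d = Mul(Rational(1, 3), Add(1918355, 1409597)) = Mul(Rational(1, 3), 3327952) = Rational(3327952, 3) ≈ 1.1093e+6)
k = 320178 (k = Add(Mul(392, 816), 306) = Add(319872, 306) = 320178)
Add(d, Mul(-1, k)) = Add(Rational(3327952, 3), Mul(-1, 320178)) = Add(Rational(3327952, 3), -320178) = Rational(2367418, 3)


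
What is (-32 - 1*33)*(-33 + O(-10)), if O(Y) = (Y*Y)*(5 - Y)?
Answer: -95355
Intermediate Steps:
O(Y) = Y²*(5 - Y)
(-32 - 1*33)*(-33 + O(-10)) = (-32 - 1*33)*(-33 + (-10)²*(5 - 1*(-10))) = (-32 - 33)*(-33 + 100*(5 + 10)) = -65*(-33 + 100*15) = -65*(-33 + 1500) = -65*1467 = -95355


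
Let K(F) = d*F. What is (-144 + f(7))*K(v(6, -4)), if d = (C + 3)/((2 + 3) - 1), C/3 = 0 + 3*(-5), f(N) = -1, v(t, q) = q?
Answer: -6090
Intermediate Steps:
C = -45 (C = 3*(0 + 3*(-5)) = 3*(0 - 15) = 3*(-15) = -45)
d = -21/2 (d = (-45 + 3)/((2 + 3) - 1) = -42/(5 - 1) = -42/4 = -42*1/4 = -21/2 ≈ -10.500)
K(F) = -21*F/2
(-144 + f(7))*K(v(6, -4)) = (-144 - 1)*(-21/2*(-4)) = -145*42 = -6090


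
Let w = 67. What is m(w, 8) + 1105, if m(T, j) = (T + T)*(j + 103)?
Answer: 15979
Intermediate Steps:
m(T, j) = 2*T*(103 + j) (m(T, j) = (2*T)*(103 + j) = 2*T*(103 + j))
m(w, 8) + 1105 = 2*67*(103 + 8) + 1105 = 2*67*111 + 1105 = 14874 + 1105 = 15979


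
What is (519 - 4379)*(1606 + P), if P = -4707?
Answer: 11969860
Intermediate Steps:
(519 - 4379)*(1606 + P) = (519 - 4379)*(1606 - 4707) = -3860*(-3101) = 11969860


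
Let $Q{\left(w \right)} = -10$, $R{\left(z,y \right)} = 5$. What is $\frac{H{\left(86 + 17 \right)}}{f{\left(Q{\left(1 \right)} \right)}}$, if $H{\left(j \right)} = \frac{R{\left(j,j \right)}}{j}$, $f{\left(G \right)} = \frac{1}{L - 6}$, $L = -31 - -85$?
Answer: $\frac{240}{103} \approx 2.3301$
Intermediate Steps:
$L = 54$ ($L = -31 + 85 = 54$)
$f{\left(G \right)} = \frac{1}{48}$ ($f{\left(G \right)} = \frac{1}{54 - 6} = \frac{1}{48}$)
$H{\left(j \right)} = \frac{5}{j}$
$\frac{H{\left(86 + 17 \right)}}{f{\left(Q{\left(1 \right)} \right)}} = \frac{5}{86 + 17} \frac{1}{\frac{1}{48}} = \frac{5}{103} \cdot 48 = \frac{240}{103}$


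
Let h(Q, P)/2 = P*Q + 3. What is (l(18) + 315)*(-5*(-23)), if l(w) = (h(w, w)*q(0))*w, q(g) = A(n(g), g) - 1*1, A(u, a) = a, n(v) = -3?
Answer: -1317555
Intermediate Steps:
h(Q, P) = 6 + 2*P*Q (h(Q, P) = 2*(P*Q + 3) = 2*(3 + P*Q) = 6 + 2*P*Q)
q(g) = -1 + g (q(g) = g - 1*1 = g - 1 = -1 + g)
l(w) = w*(-6 - 2*w²) (l(w) = ((6 + 2*w*w)*(-1 + 0))*w = ((6 + 2*w²)*(-1))*w = (-6 - 2*w²)*w = w*(-6 - 2*w²))
(l(18) + 315)*(-5*(-23)) = (-2*18*(3 + 18²) + 315)*(-5*(-23)) = (-2*18*(3 + 324) + 315)*115 = (-2*18*327 + 315)*115 = (-11772 + 315)*115 = -11457*115 = -1317555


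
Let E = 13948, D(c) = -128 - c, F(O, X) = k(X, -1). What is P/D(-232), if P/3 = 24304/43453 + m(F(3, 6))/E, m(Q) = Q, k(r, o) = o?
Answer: 1016846217/63032574176 ≈ 0.016132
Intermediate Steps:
F(O, X) = -1
P = 1016846217/606082444 (P = 3*(24304/43453 - 1/13948) = 3*(338948739/606082444) = 1016846217/606082444 ≈ 1.6777)
P/D(-232) = 1016846217/(606082444*(-128 - 1*(-232))) = 1016846217/(606082444*(-128 + 232)) = (1016846217/606082444)/104 = (1016846217/606082444)*(1/104) = 1016846217/63032574176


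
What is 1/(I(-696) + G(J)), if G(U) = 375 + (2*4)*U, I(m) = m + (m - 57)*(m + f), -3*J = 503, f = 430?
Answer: 3/595907 ≈ 5.0343e-6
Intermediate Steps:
J = -503/3 (J = -1/3*503 = -503/3 ≈ -167.67)
I(m) = m + (-57 + m)*(430 + m) (I(m) = m + (m - 57)*(m + 430) = m + (-57 + m)*(430 + m))
G(U) = 375 + 8*U
1/(I(-696) + G(J)) = 1/((-24510 + (-696)**2 + 374*(-696)) + (375 + 8*(-503/3))) = 1/((-24510 + 484416 - 260304) + (375 - 4024/3)) = 1/(199602 - 2899/3) = 1/(595907/3) = 3/595907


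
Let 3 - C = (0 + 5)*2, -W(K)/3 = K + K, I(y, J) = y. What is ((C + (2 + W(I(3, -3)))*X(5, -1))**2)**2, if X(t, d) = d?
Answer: 6561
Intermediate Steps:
W(K) = -6*K (W(K) = -3*(K + K) = -6*K)
C = -7 (C = 3 - (0 + 5)*2 = 3 - 5*2 = 3 - 1*10 = 3 - 10 = -7)
((C + (2 + W(I(3, -3)))*X(5, -1))**2)**2 = ((-7 + (2 - 6*3)*(-1))**2)**2 = ((-7 + (2 - 18)*(-1))**2)**2 = ((-7 - 16*(-1))**2)**2 = ((-7 + 16)**2)**2 = (9**2)**2 = 81**2 = 6561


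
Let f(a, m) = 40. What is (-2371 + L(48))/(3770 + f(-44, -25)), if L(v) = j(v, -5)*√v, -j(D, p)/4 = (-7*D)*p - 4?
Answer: -2371/3810 - 13408*√3/1905 ≈ -12.813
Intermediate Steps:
j(D, p) = 16 + 28*D*p (j(D, p) = -4*((-7*D)*p - 4) = -4*(-7*D*p - 4) = -4*(-4 - 7*D*p) = 16 + 28*D*p)
L(v) = √v*(16 - 140*v) (L(v) = (16 + 28*v*(-5))*√v = (16 - 140*v)*√v = √v*(16 - 140*v))
(-2371 + L(48))/(3770 + f(-44, -25)) = (-2371 + √48*(16 - 140*48))/(3770 + 40) = (-2371 + (4*√3)*(16 - 6720))/3810 = (-2371 + (4*√3)*(-6704))*(1/3810) = (-2371 - 26816*√3)*(1/3810) = -2371/3810 - 13408*√3/1905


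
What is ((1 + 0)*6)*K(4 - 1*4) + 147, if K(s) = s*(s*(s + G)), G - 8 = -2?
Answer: 147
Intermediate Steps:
G = 6 (G = 8 - 2 = 6)
K(s) = s**2*(6 + s) (K(s) = s*(s*(s + 6)) = s*(s*(6 + s)) = s**2*(6 + s))
((1 + 0)*6)*K(4 - 1*4) + 147 = ((1 + 0)*6)*((4 - 1*4)**2*(6 + (4 - 1*4))) + 147 = (1*6)*((4 - 4)**2*(6 + (4 - 4))) + 147 = 6*(0**2*(6 + 0)) + 147 = 6*(0*6) + 147 = 6*0 + 147 = 0 + 147 = 147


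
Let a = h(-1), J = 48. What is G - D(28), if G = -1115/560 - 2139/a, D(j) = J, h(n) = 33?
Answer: -141445/1232 ≈ -114.81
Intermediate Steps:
a = 33
D(j) = 48
G = -82309/1232 (G = -1115/560 - 2139/33 = -1115*1/560 - 2139*1/33 = -223/112 - 713/11 = -82309/1232 ≈ -66.809)
G - D(28) = -82309/1232 - 1*48 = -82309/1232 - 48 = -141445/1232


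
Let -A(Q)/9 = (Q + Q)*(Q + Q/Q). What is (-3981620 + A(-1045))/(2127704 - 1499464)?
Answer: -1180963/31412 ≈ -37.596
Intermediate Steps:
A(Q) = -18*Q*(1 + Q) (A(Q) = -9*(Q + Q)*(Q + Q/Q) = -9*2*Q*(Q + 1) = -9*2*Q*(1 + Q) = -18*Q*(1 + Q))
(-3981620 + A(-1045))/(2127704 - 1499464) = (-3981620 - 18*(-1045)*(1 - 1045))/(2127704 - 1499464) = (-3981620 - 18*(-1045)*(-1044))/628240 = (-3981620 - 19637640)*(1/628240) = -23619260*1/628240 = -1180963/31412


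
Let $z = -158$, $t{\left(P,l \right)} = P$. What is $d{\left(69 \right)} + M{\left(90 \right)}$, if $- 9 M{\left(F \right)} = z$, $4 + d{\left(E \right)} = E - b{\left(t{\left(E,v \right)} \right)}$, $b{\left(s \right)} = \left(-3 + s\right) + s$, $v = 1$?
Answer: $- \frac{472}{9} \approx -52.444$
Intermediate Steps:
$b{\left(s \right)} = -3 + 2 s$
$d{\left(E \right)} = -1 - E$ ($d{\left(E \right)} = -4 + \left(E - \left(-3 + 2 E\right)\right) = -4 - \left(-3 + E\right) = -1 - E$)
$M{\left(F \right)} = \frac{158}{9}$ ($M{\left(F \right)} = \left(- \frac{1}{9}\right) \left(-158\right) = \frac{158}{9}$)
$d{\left(69 \right)} + M{\left(90 \right)} = \left(-1 - 69\right) + \frac{158}{9} = -70 + \frac{158}{9} = - \frac{472}{9}$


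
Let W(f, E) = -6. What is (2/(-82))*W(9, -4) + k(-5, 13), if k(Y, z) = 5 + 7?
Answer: 498/41 ≈ 12.146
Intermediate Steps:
k(Y, z) = 12
(2/(-82))*W(9, -4) + k(-5, 13) = (2/(-82))*(-6) + 12 = (2*(-1/82))*(-6) + 12 = -1/41*(-6) + 12 = 6/41 + 12 = 498/41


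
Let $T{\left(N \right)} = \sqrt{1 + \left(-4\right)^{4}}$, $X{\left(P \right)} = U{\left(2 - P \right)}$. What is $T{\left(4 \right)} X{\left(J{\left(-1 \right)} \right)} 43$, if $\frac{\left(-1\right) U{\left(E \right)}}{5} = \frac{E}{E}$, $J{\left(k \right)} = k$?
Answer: $- 215 \sqrt{257} \approx -3446.7$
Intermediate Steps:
$U{\left(E \right)} = -5$ ($U{\left(E \right)} = - 5 \frac{E}{E} = \left(-5\right) 1 = -5$)
$X{\left(P \right)} = -5$
$T{\left(N \right)} = \sqrt{257}$ ($T{\left(N \right)} = \sqrt{1 + 256} = \sqrt{257}$)
$T{\left(4 \right)} X{\left(J{\left(-1 \right)} \right)} 43 = \sqrt{257} \left(-5\right) 43 = - 5 \sqrt{257} \cdot 43 = - 215 \sqrt{257}$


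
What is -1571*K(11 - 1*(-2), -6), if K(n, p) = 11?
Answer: -17281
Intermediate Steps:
-1571*K(11 - 1*(-2), -6) = -1571*11 = -17281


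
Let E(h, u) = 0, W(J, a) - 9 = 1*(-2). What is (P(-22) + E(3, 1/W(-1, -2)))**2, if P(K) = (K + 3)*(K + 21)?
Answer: 361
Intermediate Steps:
W(J, a) = 7 (W(J, a) = 9 + 1*(-2) = 9 - 2 = 7)
P(K) = (3 + K)*(21 + K)
(P(-22) + E(3, 1/W(-1, -2)))**2 = ((63 + (-22)**2 + 24*(-22)) + 0)**2 = ((63 + 484 - 528) + 0)**2 = (19 + 0)**2 = 19**2 = 361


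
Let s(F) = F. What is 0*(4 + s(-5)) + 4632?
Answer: 4632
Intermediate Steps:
0*(4 + s(-5)) + 4632 = 0*(4 - 5) + 4632 = 0*(-1) + 4632 = 0 + 4632 = 4632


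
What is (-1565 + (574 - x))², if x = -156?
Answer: 697225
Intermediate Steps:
(-1565 + (574 - x))² = (-1565 + (574 - 1*(-156)))² = (-1565 + (574 + 156))² = (-1565 + 730)² = (-835)² = 697225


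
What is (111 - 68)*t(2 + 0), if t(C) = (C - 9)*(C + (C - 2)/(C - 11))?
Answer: -602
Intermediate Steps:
t(C) = (-9 + C)*(C + (-2 + C)/(-11 + C))
(111 - 68)*t(2 + 0) = (111 - 68)*((18 + (2 + 0)³ - 19*(2 + 0)² + 88*(2 + 0))/(-11 + (2 + 0))) = 43*((18 + 2³ - 19*2² + 88*2)/(-11 + 2)) = 43*((18 + 8 - 19*4 + 176)/(-9)) = 43*(-(18 + 8 - 76 + 176)/9) = 43*(-⅑*126) = 43*(-14) = -602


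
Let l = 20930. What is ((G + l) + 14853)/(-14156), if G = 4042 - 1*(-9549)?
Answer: -24687/7078 ≈ -3.4879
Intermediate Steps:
G = 13591 (G = 4042 + 9549 = 13591)
((G + l) + 14853)/(-14156) = ((13591 + 20930) + 14853)/(-14156) = (34521 + 14853)*(-1/14156) = 49374*(-1/14156) = -24687/7078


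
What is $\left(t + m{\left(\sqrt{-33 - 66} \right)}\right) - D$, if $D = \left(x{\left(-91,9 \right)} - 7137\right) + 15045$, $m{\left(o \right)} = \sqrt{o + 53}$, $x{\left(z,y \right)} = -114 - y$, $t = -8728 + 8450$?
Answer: $-8063 + \sqrt{53 + 3 i \sqrt{11}} \approx -8055.7 + 0.6804 i$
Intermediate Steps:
$t = -278$
$m{\left(o \right)} = \sqrt{53 + o}$
$D = 7785$ ($D = \left(\left(-114 - 9\right) - 7137\right) + 15045 = \left(-123 - 7137\right) + 15045 = -7260 + 15045 = 7785$)
$\left(t + m{\left(\sqrt{-33 - 66} \right)}\right) - D = \left(-278 + \sqrt{53 + \sqrt{-33 - 66}}\right) - 7785 = \left(-278 + \sqrt{53 + \sqrt{-99}}\right) - 7785 = \left(-278 + \sqrt{53 + 3 i \sqrt{11}}\right) - 7785 = -8063 + \sqrt{53 + 3 i \sqrt{11}}$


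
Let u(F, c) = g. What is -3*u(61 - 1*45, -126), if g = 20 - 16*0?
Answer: -60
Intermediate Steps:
g = 20 (g = 20 - 1*0 = 20 + 0 = 20)
u(F, c) = 20
-3*u(61 - 1*45, -126) = -3*20 = -60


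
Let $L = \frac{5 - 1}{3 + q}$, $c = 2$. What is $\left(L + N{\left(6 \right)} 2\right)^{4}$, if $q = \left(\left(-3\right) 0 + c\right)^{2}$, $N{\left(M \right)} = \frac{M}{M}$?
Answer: $\frac{104976}{2401} \approx 43.722$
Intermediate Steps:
$N{\left(M \right)} = 1$
$q = 4$ ($q = \left(\left(-3\right) 0 + 2\right)^{2} = \left(0 + 2\right)^{2} = 2^{2} = 4$)
$L = \frac{4}{7}$ ($L = \frac{5 - 1}{3 + 4} = \frac{4}{7} \approx 0.57143$)
$\left(L + N{\left(6 \right)} 2\right)^{4} = \left(\frac{4}{7} + 1 \cdot 2\right)^{4} = \left(\frac{4}{7} + 2\right)^{4} = \left(\frac{18}{7}\right)^{4} = \frac{104976}{2401}$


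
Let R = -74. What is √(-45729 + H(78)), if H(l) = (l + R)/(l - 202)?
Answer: 40*I*√27466/31 ≈ 213.84*I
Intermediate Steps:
H(l) = (-74 + l)/(-202 + l) (H(l) = (l - 74)/(l - 202) = (-74 + l)/(-202 + l))
√(-45729 + H(78)) = √(-45729 + (-74 + 78)/(-202 + 78)) = √(-45729 + 4/(-124)) = √(-45729 - 1/124*4) = √(-45729 - 1/31) = √(-1417600/31) = 40*I*√27466/31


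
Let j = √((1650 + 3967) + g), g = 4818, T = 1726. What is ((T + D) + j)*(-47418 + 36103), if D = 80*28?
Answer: -44875290 - 11315*√10435 ≈ -4.6031e+7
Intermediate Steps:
D = 2240
j = √10435 (j = √((1650 + 3967) + 4818) = √(5617 + 4818) = √10435 ≈ 102.15)
((T + D) + j)*(-47418 + 36103) = ((1726 + 2240) + √10435)*(-47418 + 36103) = (3966 + √10435)*(-11315) = -44875290 - 11315*√10435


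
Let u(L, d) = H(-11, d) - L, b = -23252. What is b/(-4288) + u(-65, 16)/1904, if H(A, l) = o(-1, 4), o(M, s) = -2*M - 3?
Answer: 696035/127568 ≈ 5.4562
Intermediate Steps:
o(M, s) = -3 - 2*M
H(A, l) = -1 (H(A, l) = -3 - 2*(-1) = -3 + 2 = -1)
u(L, d) = -1 - L
b/(-4288) + u(-65, 16)/1904 = -23252/(-4288) + (-1 - 1*(-65))/1904 = -23252*(-1/4288) + (-1 + 65)*(1/1904) = 5813/1072 + 64*(1/1904) = 5813/1072 + 4/119 = 696035/127568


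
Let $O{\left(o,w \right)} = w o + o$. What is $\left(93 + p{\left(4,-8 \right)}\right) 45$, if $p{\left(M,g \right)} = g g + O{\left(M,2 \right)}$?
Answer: $7605$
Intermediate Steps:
$O{\left(o,w \right)} = o + o w$ ($O{\left(o,w \right)} = o w + o = o + o w$)
$p{\left(M,g \right)} = g^{2} + 3 M$ ($p{\left(M,g \right)} = g g + M \left(1 + 2\right) = g^{2} + M 3 = g^{2} + 3 M$)
$\left(93 + p{\left(4,-8 \right)}\right) 45 = \left(93 + \left(\left(-8\right)^{2} + 3 \cdot 4\right)\right) 45 = \left(93 + \left(64 + 12\right)\right) 45 = \left(93 + 76\right) 45 = 169 \cdot 45 = 7605$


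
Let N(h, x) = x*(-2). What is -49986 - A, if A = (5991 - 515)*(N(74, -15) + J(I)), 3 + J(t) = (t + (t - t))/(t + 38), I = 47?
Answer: -17073602/85 ≈ -2.0087e+5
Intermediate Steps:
N(h, x) = -2*x
J(t) = -3 + t/(38 + t) (J(t) = -3 + (t + (t - t))/(t + 38) = -3 + (t + 0)/(38 + t) = -3 + t/(38 + t))
A = 12824792/85 (A = (5991 - 515)*(-2*(-15) + 2*(-57 - 1*47)/(38 + 47)) = 5476*(30 + 2*(-57 - 47)/85) = 5476*(30 + 2*(1/85)*(-104)) = 5476*(30 - 208/85) = 5476*(2342/85) = 12824792/85 ≈ 1.5088e+5)
-49986 - A = -49986 - 1*12824792/85 = -49986 - 12824792/85 = -17073602/85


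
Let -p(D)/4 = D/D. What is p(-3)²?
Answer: 16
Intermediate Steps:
p(D) = -4 (p(D) = -4*D/D = -4*1 = -4)
p(-3)² = (-4)² = 16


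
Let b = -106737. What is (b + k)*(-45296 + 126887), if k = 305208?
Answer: 16193447361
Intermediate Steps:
(b + k)*(-45296 + 126887) = (-106737 + 305208)*(-45296 + 126887) = 198471*81591 = 16193447361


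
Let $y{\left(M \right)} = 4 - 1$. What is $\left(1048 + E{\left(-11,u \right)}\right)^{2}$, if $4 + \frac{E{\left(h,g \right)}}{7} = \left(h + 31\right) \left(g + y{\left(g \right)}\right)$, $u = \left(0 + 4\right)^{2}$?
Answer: $13542400$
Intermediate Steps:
$y{\left(M \right)} = 3$ ($y{\left(M \right)} = 4 - 1 = 3$)
$u = 16$ ($u = 4^{2} = 16$)
$E{\left(h,g \right)} = -28 + 7 \left(3 + g\right) \left(31 + h\right)$ ($E{\left(h,g \right)} = -28 + 7 \left(h + 31\right) \left(g + 3\right) = -28 + 7 \left(31 + h\right) \left(3 + g\right) = -28 + 7 \left(3 + g\right) \left(31 + h\right)$)
$\left(1048 + E{\left(-11,u \right)}\right)^{2} = \left(1048 + \left(623 + 21 \left(-11\right) + 217 \cdot 16 + 7 \cdot 16 \left(-11\right)\right)\right)^{2} = \left(1048 + \left(623 - 231 + 3472 - 1232\right)\right)^{2} = \left(1048 + 2632\right)^{2} = 3680^{2} = 13542400$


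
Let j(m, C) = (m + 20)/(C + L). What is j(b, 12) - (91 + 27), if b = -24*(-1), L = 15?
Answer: -3142/27 ≈ -116.37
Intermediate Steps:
b = 24 (b = -6*(-4) = 24)
j(m, C) = (20 + m)/(15 + C) (j(m, C) = (m + 20)/(C + 15) = (20 + m)/(15 + C))
j(b, 12) - (91 + 27) = (20 + 24)/(15 + 12) - (91 + 27) = 44/27 - 1*118 = (1/27)*44 - 118 = 44/27 - 118 = -3142/27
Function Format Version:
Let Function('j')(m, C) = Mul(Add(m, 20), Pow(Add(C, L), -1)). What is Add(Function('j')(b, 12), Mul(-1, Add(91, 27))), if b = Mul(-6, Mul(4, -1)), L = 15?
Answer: Rational(-3142, 27) ≈ -116.37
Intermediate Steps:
b = 24 (b = Mul(-6, -4) = 24)
Function('j')(m, C) = Mul(Pow(Add(15, C), -1), Add(20, m)) (Function('j')(m, C) = Mul(Add(m, 20), Pow(Add(C, 15), -1)) = Mul(Add(20, m), Pow(Add(15, C), -1)) = Mul(Pow(Add(15, C), -1), Add(20, m)))
Add(Function('j')(b, 12), Mul(-1, Add(91, 27))) = Add(Mul(Pow(Add(15, 12), -1), Add(20, 24)), Mul(-1, Add(91, 27))) = Add(Mul(Pow(27, -1), 44), Mul(-1, 118)) = Add(Mul(Rational(1, 27), 44), -118) = Add(Rational(44, 27), -118) = Rational(-3142, 27)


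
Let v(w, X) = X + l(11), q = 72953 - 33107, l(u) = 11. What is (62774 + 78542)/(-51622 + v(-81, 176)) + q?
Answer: 2049337694/51435 ≈ 39843.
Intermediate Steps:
q = 39846
v(w, X) = 11 + X (v(w, X) = X + 11 = 11 + X)
(62774 + 78542)/(-51622 + v(-81, 176)) + q = (62774 + 78542)/(-51622 + (11 + 176)) + 39846 = 141316/(-51622 + 187) + 39846 = 141316/(-51435) + 39846 = 141316*(-1/51435) + 39846 = -141316/51435 + 39846 = 2049337694/51435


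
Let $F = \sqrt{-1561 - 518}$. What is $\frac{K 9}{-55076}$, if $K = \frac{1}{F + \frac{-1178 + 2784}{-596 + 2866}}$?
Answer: $- \frac{745695}{13412831438944} + \frac{34782075 i \sqrt{231}}{147541145828384} \approx -5.5596 \cdot 10^{-8} + 3.583 \cdot 10^{-6} i$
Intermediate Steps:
$F = 3 i \sqrt{231}$ ($F = \sqrt{-2079} = 3 i \sqrt{231} \approx 45.596 i$)
$K = \frac{1}{\frac{803}{1135} + 3 i \sqrt{231}}$ ($K = \frac{1}{3 i \sqrt{231} + \frac{-1178 + 2784}{-596 + 2866}} = \frac{1}{3 i \sqrt{231} + \frac{1606}{2270}} = \frac{1}{3 i \sqrt{231} + 1606 \cdot \frac{1}{2270}} = \frac{1}{3 i \sqrt{231} + \frac{803}{1135}} = \frac{1}{\frac{803}{1135} + 3 i \sqrt{231}} \approx 0.0003402 - 0.021926 i$)
$\frac{K 9}{-55076} = \frac{\left(\frac{82855}{243533144} - \frac{3864675 i \sqrt{231}}{2678864584}\right) 9}{-55076} = \left(\frac{745695}{243533144} - \frac{34782075 i \sqrt{231}}{2678864584}\right) \left(- \frac{1}{55076}\right) = - \frac{745695}{13412831438944} + \frac{34782075 i \sqrt{231}}{147541145828384}$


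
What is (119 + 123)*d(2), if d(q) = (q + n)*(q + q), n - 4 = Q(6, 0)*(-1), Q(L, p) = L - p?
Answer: 0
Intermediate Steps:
n = -2 (n = 4 + (6 - 1*0)*(-1) = 4 + (6 + 0)*(-1) = 4 + 6*(-1) = 4 - 6 = -2)
d(q) = 2*q*(-2 + q) (d(q) = (q - 2)*(q + q) = (-2 + q)*(2*q) = 2*q*(-2 + q))
(119 + 123)*d(2) = (119 + 123)*(2*2*(-2 + 2)) = 242*(2*2*0) = 242*0 = 0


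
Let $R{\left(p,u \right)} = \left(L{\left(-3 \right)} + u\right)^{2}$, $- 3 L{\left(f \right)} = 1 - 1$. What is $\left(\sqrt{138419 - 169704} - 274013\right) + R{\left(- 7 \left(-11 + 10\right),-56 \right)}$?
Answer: $-270877 + i \sqrt{31285} \approx -2.7088 \cdot 10^{5} + 176.88 i$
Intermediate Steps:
$L{\left(f \right)} = 0$ ($L{\left(f \right)} = - \frac{1 - 1}{3} = \left(- \frac{1}{3}\right) 0 = 0$)
$R{\left(p,u \right)} = u^{2}$ ($R{\left(p,u \right)} = \left(0 + u\right)^{2} = u^{2}$)
$\left(\sqrt{138419 - 169704} - 274013\right) + R{\left(- 7 \left(-11 + 10\right),-56 \right)} = \left(\sqrt{138419 - 169704} - 274013\right) + \left(-56\right)^{2} = \left(\sqrt{-31285} - 274013\right) + 3136 = \left(i \sqrt{31285} - 274013\right) + 3136 = \left(-274013 + i \sqrt{31285}\right) + 3136 = -270877 + i \sqrt{31285}$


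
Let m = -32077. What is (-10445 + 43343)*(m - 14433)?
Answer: -1530085980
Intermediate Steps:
(-10445 + 43343)*(m - 14433) = (-10445 + 43343)*(-32077 - 14433) = 32898*(-46510) = -1530085980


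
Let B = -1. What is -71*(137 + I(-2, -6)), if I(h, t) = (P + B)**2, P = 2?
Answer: -9798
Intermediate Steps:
I(h, t) = 1 (I(h, t) = (2 - 1)**2 = 1**2 = 1)
-71*(137 + I(-2, -6)) = -71*(137 + 1) = -71*138 = -9798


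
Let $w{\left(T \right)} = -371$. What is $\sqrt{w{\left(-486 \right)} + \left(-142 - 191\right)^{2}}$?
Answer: $\sqrt{110518} \approx 332.44$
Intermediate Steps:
$\sqrt{w{\left(-486 \right)} + \left(-142 - 191\right)^{2}} = \sqrt{-371 + \left(-142 - 191\right)^{2}} = \sqrt{-371 + \left(-333\right)^{2}} = \sqrt{-371 + 110889} = \sqrt{110518}$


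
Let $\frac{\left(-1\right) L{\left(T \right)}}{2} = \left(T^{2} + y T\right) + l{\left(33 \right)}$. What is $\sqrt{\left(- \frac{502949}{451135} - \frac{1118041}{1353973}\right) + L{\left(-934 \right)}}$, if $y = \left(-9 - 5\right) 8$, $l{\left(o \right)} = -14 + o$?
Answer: $\frac{9 i \sqrt{9000475763636541731208348110}}{610824609355} \approx 1397.8 i$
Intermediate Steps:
$y = -112$ ($y = \left(-14\right) 8 = -112$)
$L{\left(T \right)} = -38 - 2 T^{2} + 224 T$ ($L{\left(T \right)} = - 2 \left(\left(T^{2} - 112 T\right) + \left(-14 + 33\right)\right) = - 2 \left(\left(T^{2} - 112 T\right) + 19\right) = - 2 \left(19 + T^{2} - 112 T\right) = -38 - 2 T^{2} + 224 T$)
$\sqrt{\left(- \frac{502949}{451135} - \frac{1118041}{1353973}\right) + L{\left(-934 \right)}} = \sqrt{\left(- \frac{502949}{451135} - \frac{1118041}{1353973}\right) - \left(209254 + 1744712\right)} = \sqrt{\left(\left(-502949\right) \frac{1}{451135} - \frac{1118041}{1353973}\right) - 1953966} = \sqrt{\left(- \frac{502949}{451135} - \frac{1118041}{1353973}\right) - 1953966} = \sqrt{- \frac{1185366792912}{610824609355} - 1953966} = \sqrt{- \frac{1193531704009744842}{610824609355}} = \frac{9 i \sqrt{9000475763636541731208348110}}{610824609355}$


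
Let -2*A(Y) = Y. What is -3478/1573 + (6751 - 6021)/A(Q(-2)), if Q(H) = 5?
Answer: -462794/1573 ≈ -294.21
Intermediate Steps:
A(Y) = -Y/2
-3478/1573 + (6751 - 6021)/A(Q(-2)) = -3478/1573 + (6751 - 6021)/((-½*5)) = -3478*1/1573 + 730/(-5/2) = -3478/1573 + 730*(-⅖) = -3478/1573 - 292 = -462794/1573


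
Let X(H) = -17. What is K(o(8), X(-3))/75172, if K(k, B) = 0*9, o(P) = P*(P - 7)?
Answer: 0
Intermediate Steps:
o(P) = P*(-7 + P)
K(k, B) = 0
K(o(8), X(-3))/75172 = 0/75172 = 0*(1/75172) = 0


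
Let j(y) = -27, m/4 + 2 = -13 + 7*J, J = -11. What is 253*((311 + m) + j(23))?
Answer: -21252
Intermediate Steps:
m = -368 (m = -8 + 4*(-13 + 7*(-11)) = -8 + 4*(-13 - 77) = -8 + 4*(-90) = -8 - 360 = -368)
253*((311 + m) + j(23)) = 253*((311 - 368) - 27) = 253*(-57 - 27) = 253*(-84) = -21252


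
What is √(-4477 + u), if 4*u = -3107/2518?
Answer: I*√113550345618/5036 ≈ 66.913*I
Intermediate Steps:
u = -3107/10072 (u = (-3107/2518)/4 = (-3107*1/2518)/4 = (¼)*(-3107/2518) = -3107/10072 ≈ -0.30848)
√(-4477 + u) = √(-4477 - 3107/10072) = √(-45095451/10072) = I*√113550345618/5036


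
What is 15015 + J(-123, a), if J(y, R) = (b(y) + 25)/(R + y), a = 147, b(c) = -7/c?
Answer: 22163681/1476 ≈ 15016.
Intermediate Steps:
J(y, R) = (25 - 7/y)/(R + y) (J(y, R) = (-7/y + 25)/(R + y) = (25 - 7/y)/(R + y))
15015 + J(-123, a) = 15015 + (-7 + 25*(-123))/((-123)*(147 - 123)) = 15015 - 1/123*(-7 - 3075)/24 = 15015 - 1/123*1/24*(-3082) = 15015 + 1541/1476 = 22163681/1476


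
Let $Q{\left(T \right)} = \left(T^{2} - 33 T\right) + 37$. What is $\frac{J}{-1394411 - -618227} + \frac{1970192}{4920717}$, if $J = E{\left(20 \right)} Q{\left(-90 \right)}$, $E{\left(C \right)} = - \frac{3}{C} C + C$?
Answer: $\frac{200035548035}{1273127267976} \approx 0.15712$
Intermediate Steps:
$E{\left(C \right)} = -3 + C$
$Q{\left(T \right)} = 37 + T^{2} - 33 T$
$J = 188819$ ($J = \left(-3 + 20\right) \left(37 + \left(-90\right)^{2} - -2970\right) = 17 \left(37 + 8100 + 2970\right) = 17 \cdot 11107 = 188819$)
$\frac{J}{-1394411 - -618227} + \frac{1970192}{4920717} = \frac{188819}{-1394411 - -618227} + \frac{1970192}{4920717} = \frac{188819}{-1394411 + 618227} + 1970192 \cdot \frac{1}{4920717} = \frac{188819}{-776184} + \frac{1970192}{4920717} = 188819 \left(- \frac{1}{776184}\right) + \frac{1970192}{4920717} = - \frac{188819}{776184} + \frac{1970192}{4920717} = \frac{200035548035}{1273127267976}$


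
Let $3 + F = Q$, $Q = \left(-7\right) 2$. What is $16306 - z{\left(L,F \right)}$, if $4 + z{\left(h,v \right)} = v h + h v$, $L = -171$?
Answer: $10496$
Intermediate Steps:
$Q = -14$
$F = -17$ ($F = -3 - 14 = -17$)
$z{\left(h,v \right)} = -4 + 2 h v$ ($z{\left(h,v \right)} = -4 + \left(v h + h v\right) = -4 + \left(h v + h v\right) = -4 + 2 h v$)
$16306 - z{\left(L,F \right)} = 16306 - \left(-4 + 2 \left(-171\right) \left(-17\right)\right) = 16306 - \left(-4 + 5814\right) = 16306 - 5810 = 10496$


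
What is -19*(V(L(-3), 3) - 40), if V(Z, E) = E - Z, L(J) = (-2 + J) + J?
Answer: 551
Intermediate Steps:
L(J) = -2 + 2*J
-19*(V(L(-3), 3) - 40) = -19*((3 - (-2 + 2*(-3))) - 40) = -19*((3 - (-2 - 6)) - 40) = -19*((3 - 1*(-8)) - 40) = -19*((3 + 8) - 40) = -19*(11 - 40) = -19*(-29) = 551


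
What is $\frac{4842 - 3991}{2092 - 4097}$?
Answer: $- \frac{851}{2005} \approx -0.42444$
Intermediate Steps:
$\frac{4842 - 3991}{2092 - 4097} = \frac{851}{-2005} = 851 \left(- \frac{1}{2005}\right) = - \frac{851}{2005}$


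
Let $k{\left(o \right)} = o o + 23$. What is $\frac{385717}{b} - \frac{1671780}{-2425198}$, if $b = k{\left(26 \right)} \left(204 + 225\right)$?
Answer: $\frac{718379218673}{363623274729} \approx 1.9756$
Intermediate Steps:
$k{\left(o \right)} = 23 + o^{2}$ ($k{\left(o \right)} = o^{2} + 23 = 23 + o^{2}$)
$b = 299871$ ($b = \left(23 + 26^{2}\right) \left(204 + 225\right) = \left(23 + 676\right) 429 = 699 \cdot 429 = 299871$)
$\frac{385717}{b} - \frac{1671780}{-2425198} = \frac{385717}{299871} - \frac{1671780}{-2425198} = 385717 \cdot \frac{1}{299871} - - \frac{835890}{1212599} = \frac{385717}{299871} + \frac{835890}{1212599} = \frac{718379218673}{363623274729}$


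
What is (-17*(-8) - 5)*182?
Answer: 23842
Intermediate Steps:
(-17*(-8) - 5)*182 = (136 - 5)*182 = 131*182 = 23842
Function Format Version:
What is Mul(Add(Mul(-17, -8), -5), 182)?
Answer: 23842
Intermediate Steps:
Mul(Add(Mul(-17, -8), -5), 182) = Mul(Add(136, -5), 182) = Mul(131, 182) = 23842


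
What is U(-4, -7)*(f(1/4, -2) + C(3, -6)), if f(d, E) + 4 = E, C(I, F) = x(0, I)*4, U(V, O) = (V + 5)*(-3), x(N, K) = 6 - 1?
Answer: -42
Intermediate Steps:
x(N, K) = 5
U(V, O) = -15 - 3*V (U(V, O) = (5 + V)*(-3) = -15 - 3*V)
C(I, F) = 20 (C(I, F) = 5*4 = 20)
f(d, E) = -4 + E
U(-4, -7)*(f(1/4, -2) + C(3, -6)) = (-15 - 3*(-4))*((-4 - 2) + 20) = (-15 + 12)*(-6 + 20) = -3*14 = -42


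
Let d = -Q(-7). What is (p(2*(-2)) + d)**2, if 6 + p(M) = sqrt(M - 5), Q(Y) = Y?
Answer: -8 + 6*I ≈ -8.0 + 6.0*I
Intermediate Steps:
p(M) = -6 + sqrt(-5 + M) (p(M) = -6 + sqrt(M - 5) = -6 + sqrt(-5 + M))
d = 7 (d = -1*(-7) = 7)
(p(2*(-2)) + d)**2 = ((-6 + sqrt(-5 + 2*(-2))) + 7)**2 = ((-6 + sqrt(-5 - 4)) + 7)**2 = ((-6 + sqrt(-9)) + 7)**2 = ((-6 + 3*I) + 7)**2 = (1 + 3*I)**2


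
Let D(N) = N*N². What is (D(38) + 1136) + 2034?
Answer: 58042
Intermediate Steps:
D(N) = N³
(D(38) + 1136) + 2034 = (38³ + 1136) + 2034 = (54872 + 1136) + 2034 = 56008 + 2034 = 58042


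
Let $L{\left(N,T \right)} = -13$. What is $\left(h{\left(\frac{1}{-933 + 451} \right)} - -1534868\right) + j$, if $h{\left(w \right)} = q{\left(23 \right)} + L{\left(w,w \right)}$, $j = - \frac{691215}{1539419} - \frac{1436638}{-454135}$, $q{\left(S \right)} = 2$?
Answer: $\frac{153289519830911786}{99872006795} \approx 1.5349 \cdot 10^{6}$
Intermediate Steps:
$j = \frac{271097558471}{99872006795}$ ($j = \left(-691215\right) \frac{1}{1539419} - - \frac{1436638}{454135} = - \frac{98745}{219917} + \frac{1436638}{454135} = \frac{271097558471}{99872006795} \approx 2.7145$)
$h{\left(w \right)} = -11$ ($h{\left(w \right)} = 2 - 13 = -11$)
$\left(h{\left(\frac{1}{-933 + 451} \right)} - -1534868\right) + j = \left(-11 - -1534868\right) + \frac{271097558471}{99872006795} = \left(-11 + 1534868\right) + \frac{271097558471}{99872006795} = 1534857 + \frac{271097558471}{99872006795} = \frac{153289519830911786}{99872006795}$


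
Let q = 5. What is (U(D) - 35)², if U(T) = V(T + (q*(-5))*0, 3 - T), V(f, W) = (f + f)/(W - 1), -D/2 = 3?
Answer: 5329/4 ≈ 1332.3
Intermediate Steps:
D = -6 (D = -2*3 = -6)
V(f, W) = 2*f/(-1 + W) (V(f, W) = (2*f)/(-1 + W) = 2*f/(-1 + W))
U(T) = 2*T/(2 - T) (U(T) = 2*(T + (5*(-5))*0)/(-1 + (3 - T)) = 2*(T - 25*0)/(2 - T) = 2*(T + 0)/(2 - T) = 2*T/(2 - T))
(U(D) - 35)² = (-2*(-6)/(-2 - 6) - 35)² = (-2*(-6)/(-8) - 35)² = (-2*(-6)*(-⅛) - 35)² = (-3/2 - 35)² = (-73/2)² = 5329/4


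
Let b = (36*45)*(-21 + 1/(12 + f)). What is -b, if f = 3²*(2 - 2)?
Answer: 33885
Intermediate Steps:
f = 0 (f = 9*0 = 0)
b = -33885 (b = (36*45)*(-21 + 1/(12 + 0)) = 1620*(-21 + 1/12) = 1620*(-251/12) = -33885)
-b = -1*(-33885) = 33885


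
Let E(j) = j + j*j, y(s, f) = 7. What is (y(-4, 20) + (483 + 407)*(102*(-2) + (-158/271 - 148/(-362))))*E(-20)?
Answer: -3386924937940/49051 ≈ -6.9049e+7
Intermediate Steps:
E(j) = j + j**2
(y(-4, 20) + (483 + 407)*(102*(-2) + (-158/271 - 148/(-362))))*E(-20) = (7 + (483 + 407)*(102*(-2) + (-158/271 - 148/(-362))))*(-20*(1 - 20)) = (7 + 890*(-204 + (-158*1/271 - 148*(-1/362))))*(-20*(-19)) = (7 + 890*(-204 + (-158/271 + 74/181)))*380 = (7 + 890*(-204 - 8544/49051))*380 = (7 + 890*(-10014948/49051))*380 = (7 - 8913303720/49051)*380 = -8912960363/49051*380 = -3386924937940/49051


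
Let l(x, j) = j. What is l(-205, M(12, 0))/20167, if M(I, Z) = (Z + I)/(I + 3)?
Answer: 4/100835 ≈ 3.9669e-5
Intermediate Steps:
M(I, Z) = (I + Z)/(3 + I)
l(-205, M(12, 0))/20167 = ((12 + 0)/(3 + 12))/20167 = (12/15)*(1/20167) = ((1/15)*12)*(1/20167) = (4/5)*(1/20167) = 4/100835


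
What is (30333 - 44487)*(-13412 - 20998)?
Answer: 487039140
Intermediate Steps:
(30333 - 44487)*(-13412 - 20998) = -14154*(-34410) = 487039140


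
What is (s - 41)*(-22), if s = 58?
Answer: -374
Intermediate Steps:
(s - 41)*(-22) = (58 - 41)*(-22) = 17*(-22) = -374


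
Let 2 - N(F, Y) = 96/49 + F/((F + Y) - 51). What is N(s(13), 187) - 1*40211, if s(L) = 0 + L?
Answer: -293580850/7301 ≈ -40211.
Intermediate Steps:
s(L) = L
N(F, Y) = 2/49 - F/(-51 + F + Y) (N(F, Y) = 2 - (96/49 + F/((F + Y) - 51)) = 2 - (96*(1/49) + F/(-51 + F + Y)) = 2 - (96/49 + F/(-51 + F + Y)) = 2 + (-96/49 - F/(-51 + F + Y)) = 2/49 - F/(-51 + F + Y))
N(s(13), 187) - 1*40211 = (-102 - 47*13 + 2*187)/(49*(-51 + 13 + 187)) - 1*40211 = (1/49)*(-102 - 611 + 374)/149 - 40211 = (1/49)*(1/149)*(-339) - 40211 = -339/7301 - 40211 = -293580850/7301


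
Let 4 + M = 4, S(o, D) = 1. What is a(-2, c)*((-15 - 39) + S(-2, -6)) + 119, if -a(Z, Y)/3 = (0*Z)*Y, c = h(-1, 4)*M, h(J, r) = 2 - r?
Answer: 119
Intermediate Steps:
M = 0 (M = -4 + 4 = 0)
c = 0 (c = (2 - 1*4)*0 = (2 - 4)*0 = -2*0 = 0)
a(Z, Y) = 0 (a(Z, Y) = -3*0*Z*Y = -0*Y = -3*0 = 0)
a(-2, c)*((-15 - 39) + S(-2, -6)) + 119 = 0*((-15 - 39) + 1) + 119 = 0*(-54 + 1) + 119 = 0*(-53) + 119 = 0 + 119 = 119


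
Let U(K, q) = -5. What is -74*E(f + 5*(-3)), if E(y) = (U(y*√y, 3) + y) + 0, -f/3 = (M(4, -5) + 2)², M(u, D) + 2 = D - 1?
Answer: 9472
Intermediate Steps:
M(u, D) = -3 + D (M(u, D) = -2 + (D - 1) = -2 + (-1 + D) = -3 + D)
f = -108 (f = -3*((-3 - 5) + 2)² = -3*(-8 + 2)² = -3*(-6)² = -3*36 = -108)
E(y) = -5 + y (E(y) = (-5 + y) + 0 = -5 + y)
-74*E(f + 5*(-3)) = -74*(-5 + (-108 + 5*(-3))) = -74*(-5 + (-108 - 15)) = -74*(-5 - 123) = -74*(-128) = 9472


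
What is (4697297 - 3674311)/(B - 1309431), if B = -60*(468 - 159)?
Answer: -1022986/1327971 ≈ -0.77034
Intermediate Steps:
B = -18540 (B = -60*309 = -18540)
(4697297 - 3674311)/(B - 1309431) = (4697297 - 3674311)/(-18540 - 1309431) = 1022986/(-1327971) = 1022986*(-1/1327971) = -1022986/1327971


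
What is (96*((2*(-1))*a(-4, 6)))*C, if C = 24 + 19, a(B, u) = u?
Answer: -49536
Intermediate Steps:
C = 43
(96*((2*(-1))*a(-4, 6)))*C = (96*((2*(-1))*6))*43 = (96*(-2*6))*43 = (96*(-12))*43 = -1152*43 = -49536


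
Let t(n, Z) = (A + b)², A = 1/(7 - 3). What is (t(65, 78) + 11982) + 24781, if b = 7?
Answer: 589049/16 ≈ 36816.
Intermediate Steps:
A = ¼ (A = 1/4 = ¼ ≈ 0.25000)
t(n, Z) = 841/16 (t(n, Z) = (¼ + 7)² = (29/4)² = 841/16)
(t(65, 78) + 11982) + 24781 = (841/16 + 11982) + 24781 = 192553/16 + 24781 = 589049/16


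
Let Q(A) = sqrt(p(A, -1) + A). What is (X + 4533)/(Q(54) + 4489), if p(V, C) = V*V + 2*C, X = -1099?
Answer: 15415226/20148153 - 6868*sqrt(742)/20148153 ≈ 0.75581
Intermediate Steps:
p(V, C) = V**2 + 2*C
Q(A) = sqrt(-2 + A + A**2) (Q(A) = sqrt((A**2 + 2*(-1)) + A) = sqrt((A**2 - 2) + A) = sqrt((-2 + A**2) + A) = sqrt(-2 + A + A**2))
(X + 4533)/(Q(54) + 4489) = (-1099 + 4533)/(sqrt(-2 + 54 + 54**2) + 4489) = 3434/(sqrt(-2 + 54 + 2916) + 4489) = 3434/(sqrt(2968) + 4489) = 3434/(2*sqrt(742) + 4489) = 3434/(4489 + 2*sqrt(742))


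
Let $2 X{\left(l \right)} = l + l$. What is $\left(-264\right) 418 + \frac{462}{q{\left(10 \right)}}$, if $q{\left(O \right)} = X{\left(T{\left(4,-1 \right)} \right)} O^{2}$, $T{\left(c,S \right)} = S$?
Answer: $- \frac{5517831}{50} \approx -1.1036 \cdot 10^{5}$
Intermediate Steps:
$X{\left(l \right)} = l$ ($X{\left(l \right)} = \frac{l + l}{2} = \frac{2 l}{2} = l$)
$q{\left(O \right)} = - O^{2}$
$\left(-264\right) 418 + \frac{462}{q{\left(10 \right)}} = \left(-264\right) 418 + \frac{462}{\left(-1\right) 10^{2}} = -110352 + \frac{462}{\left(-1\right) 100} = -110352 + \frac{462}{-100} = -110352 + 462 \left(- \frac{1}{100}\right) = -110352 - \frac{231}{50} = - \frac{5517831}{50}$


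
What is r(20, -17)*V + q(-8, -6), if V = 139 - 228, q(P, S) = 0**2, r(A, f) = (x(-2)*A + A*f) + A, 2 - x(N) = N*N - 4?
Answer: 24920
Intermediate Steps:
x(N) = 6 - N**2 (x(N) = 2 - (N*N - 4) = 2 - (N**2 - 4) = 2 - (-4 + N**2) = 2 + (4 - N**2) = 6 - N**2)
r(A, f) = 3*A + A*f (r(A, f) = ((6 - 1*(-2)**2)*A + A*f) + A = ((6 - 1*4)*A + A*f) + A = ((6 - 4)*A + A*f) + A = (2*A + A*f) + A = 3*A + A*f)
q(P, S) = 0
V = -89
r(20, -17)*V + q(-8, -6) = (20*(3 - 17))*(-89) + 0 = (20*(-14))*(-89) + 0 = -280*(-89) + 0 = 24920 + 0 = 24920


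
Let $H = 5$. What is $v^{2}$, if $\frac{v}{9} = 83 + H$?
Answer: $627264$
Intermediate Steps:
$v = 792$ ($v = 9 \left(83 + 5\right) = 9 \cdot 88 = 792$)
$v^{2} = 792^{2} = 627264$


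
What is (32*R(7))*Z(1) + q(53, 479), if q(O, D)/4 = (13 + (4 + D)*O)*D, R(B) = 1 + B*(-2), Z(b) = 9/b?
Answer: 49068848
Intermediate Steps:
R(B) = 1 - 2*B
q(O, D) = 4*D*(13 + O*(4 + D)) (q(O, D) = 4*((13 + (4 + D)*O)*D) = 4*((13 + O*(4 + D))*D) = 4*(D*(13 + O*(4 + D))) = 4*D*(13 + O*(4 + D)))
(32*R(7))*Z(1) + q(53, 479) = (32*(1 - 2*7))*(9/1) + 4*479*(13 + 4*53 + 479*53) = (32*(1 - 14))*(9*1) + 4*479*(13 + 212 + 25387) = (32*(-13))*9 + 4*479*25612 = -416*9 + 49072592 = -3744 + 49072592 = 49068848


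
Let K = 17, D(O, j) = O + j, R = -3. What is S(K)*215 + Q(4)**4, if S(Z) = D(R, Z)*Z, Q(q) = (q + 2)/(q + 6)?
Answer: 31981331/625 ≈ 51170.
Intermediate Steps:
Q(q) = (2 + q)/(6 + q)
S(Z) = Z*(-3 + Z) (S(Z) = (-3 + Z)*Z = Z*(-3 + Z))
S(K)*215 + Q(4)**4 = (17*(-3 + 17))*215 + ((2 + 4)/(6 + 4))**4 = (17*14)*215 + (6/10)**4 = 238*215 + ((1/10)*6)**4 = 51170 + (3/5)**4 = 51170 + 81/625 = 31981331/625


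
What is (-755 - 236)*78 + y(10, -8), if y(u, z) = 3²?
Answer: -77289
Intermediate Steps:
y(u, z) = 9
(-755 - 236)*78 + y(10, -8) = (-755 - 236)*78 + 9 = -991*78 + 9 = -77298 + 9 = -77289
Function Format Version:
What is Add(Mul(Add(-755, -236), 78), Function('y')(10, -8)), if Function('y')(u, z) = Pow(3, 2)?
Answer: -77289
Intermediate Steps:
Function('y')(u, z) = 9
Add(Mul(Add(-755, -236), 78), Function('y')(10, -8)) = Add(Mul(Add(-755, -236), 78), 9) = Add(Mul(-991, 78), 9) = Add(-77298, 9) = -77289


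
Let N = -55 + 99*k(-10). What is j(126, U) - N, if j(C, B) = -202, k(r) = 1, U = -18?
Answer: -246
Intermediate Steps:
N = 44 (N = -55 + 99*1 = -55 + 99 = 44)
j(126, U) - N = -202 - 1*44 = -202 - 44 = -246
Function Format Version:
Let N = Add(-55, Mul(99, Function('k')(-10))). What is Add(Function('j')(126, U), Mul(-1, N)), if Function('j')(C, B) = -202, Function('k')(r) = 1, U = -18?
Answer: -246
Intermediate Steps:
N = 44 (N = Add(-55, Mul(99, 1)) = Add(-55, 99) = 44)
Add(Function('j')(126, U), Mul(-1, N)) = Add(-202, Mul(-1, 44)) = Add(-202, -44) = -246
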